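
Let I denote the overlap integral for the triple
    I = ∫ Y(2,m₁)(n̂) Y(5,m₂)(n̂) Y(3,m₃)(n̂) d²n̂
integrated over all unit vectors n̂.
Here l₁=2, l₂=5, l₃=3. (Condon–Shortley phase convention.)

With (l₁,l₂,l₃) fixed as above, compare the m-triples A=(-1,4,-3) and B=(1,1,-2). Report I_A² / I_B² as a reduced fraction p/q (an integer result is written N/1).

Shared (l₁,l₂,l₃)=(2,5,3): N and (l;000)² cancel in I_A²/I_B².
A: Δ = 4!·0!·6!/11! = 1/2310; Racah Σ t=3..3: t=3:−1/4320 = -1/4320; ⇒ 3j(2 5 3; -1 4 -3)² = 2/55, sgn -1
B: Δ = 4!·0!·6!/11! = 1/2310; Racah Σ t=1..1: t=1:−1/720 = -1/720; ⇒ 3j(2 5 3; 1 1 -2)² = 4/385, sgn +1
I_A²/I_B² = (2/55)/(4/385) = 7/2

7/2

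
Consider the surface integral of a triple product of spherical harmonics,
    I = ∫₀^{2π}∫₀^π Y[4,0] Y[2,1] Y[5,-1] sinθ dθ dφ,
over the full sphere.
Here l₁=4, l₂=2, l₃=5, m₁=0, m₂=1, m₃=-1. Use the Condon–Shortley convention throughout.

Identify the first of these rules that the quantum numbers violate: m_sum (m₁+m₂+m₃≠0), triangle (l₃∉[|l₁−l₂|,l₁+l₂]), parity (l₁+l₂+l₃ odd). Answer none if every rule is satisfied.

parity

m₁+m₂+m₃ = 0 + 1 − 1 = 0  ✓
triangle: |4−2|=2 ≤ l₃=5 ≤ 4+2=6  ✓
parity: l₁+l₂+l₃ = 11 is odd  ✗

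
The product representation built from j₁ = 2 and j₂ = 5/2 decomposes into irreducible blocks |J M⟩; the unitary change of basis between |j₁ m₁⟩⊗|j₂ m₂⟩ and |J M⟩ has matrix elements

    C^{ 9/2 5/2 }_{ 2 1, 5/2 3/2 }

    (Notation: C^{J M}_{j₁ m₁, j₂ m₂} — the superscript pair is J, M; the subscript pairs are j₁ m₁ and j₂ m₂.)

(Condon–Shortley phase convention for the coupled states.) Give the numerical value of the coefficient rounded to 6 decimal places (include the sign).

+√(5/9) ≈ +0.745356

triangle: 0!*4!*5!/10! = 2880/3628800
(j±m)!: 3!*1!*4!*1!*7!*2! = 1451520
prefactor² = (2J+1)*Δ*N² = 11520
  k=0: +1/(0!*0!*1!*4!*3!*1!) = 1/144
Σ = 1/144  ⇒  CG² = 11520*(1/144)² = 5/9
CG = +√(5/9) = +0.745356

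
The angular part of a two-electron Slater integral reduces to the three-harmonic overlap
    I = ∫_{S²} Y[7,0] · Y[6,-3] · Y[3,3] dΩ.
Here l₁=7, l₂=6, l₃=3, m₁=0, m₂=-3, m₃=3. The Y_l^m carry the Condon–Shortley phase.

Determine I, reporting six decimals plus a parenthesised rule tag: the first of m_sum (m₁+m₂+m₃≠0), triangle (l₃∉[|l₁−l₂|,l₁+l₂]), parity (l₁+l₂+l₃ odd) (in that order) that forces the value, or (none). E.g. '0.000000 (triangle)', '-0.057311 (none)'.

-0.117879 (none)

Checks pass: Σm=0; 16 even; l₃=3∈[1,13].
(2·7+1)(2·6+1)(2·3+1) = 1365
Δ: 10! 4! 2! / 17! → 1/2042040
sum: t=4:+1/207360 t=5:−1/57600 t=6:+1/207360 = -1/129600
3j²(7 6 3; 0 0 0) = Δ·Π!·Σ² = 168/12155  (sign +1)
sum: t=3:−1/1451520 = -1/1451520
3j²(7 6 3; 0 -3 3) = Δ·Π!·Σ² = 45/4862  (sign -1)
combine: 4πI² = 1365·168/12155·45/4862 = 79380/454597
take √, sign -1: I = -0.11787924
No selection rule forces the value: the integral is nonzero (none).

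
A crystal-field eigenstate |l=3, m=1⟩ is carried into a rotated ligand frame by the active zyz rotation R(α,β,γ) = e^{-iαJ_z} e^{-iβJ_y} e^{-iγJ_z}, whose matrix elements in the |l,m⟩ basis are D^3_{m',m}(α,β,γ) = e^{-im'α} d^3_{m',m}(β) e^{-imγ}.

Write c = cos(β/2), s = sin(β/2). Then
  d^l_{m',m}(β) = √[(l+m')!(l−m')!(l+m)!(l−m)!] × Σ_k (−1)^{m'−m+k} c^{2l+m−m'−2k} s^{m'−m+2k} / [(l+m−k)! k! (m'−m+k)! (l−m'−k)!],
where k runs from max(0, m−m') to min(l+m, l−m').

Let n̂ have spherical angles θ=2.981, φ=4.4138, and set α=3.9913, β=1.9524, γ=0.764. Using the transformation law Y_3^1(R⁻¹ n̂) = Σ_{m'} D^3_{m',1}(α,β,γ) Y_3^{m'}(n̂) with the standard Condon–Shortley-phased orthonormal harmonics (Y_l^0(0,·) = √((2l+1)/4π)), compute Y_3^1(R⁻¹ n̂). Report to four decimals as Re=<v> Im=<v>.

Re=-0.0572 Im=0.0470

Need the full column D^3_{m',1} for m'=−3..3 at α=3.9913, β=1.9524, γ=0.7640.
cos(β/2)=0.560174, sin(β/2)=0.828375
d^3_{-3,1}: single k=4 term ⇒ +0.572268;  D = +0.121715-0.559175i
d^3_{-2,1}: k∈[3..4] ⇒ +0.631946 -0.690967 = -0.059021;  D = -0.035028-0.047503i
d^3_{-1,1}: k∈[2..4] ⇒ +0.405413 -1.182072 +0.323118 = -0.453541;  D = +0.451876+0.038824i
d^3_{0,1}: k∈[1..3] ⇒ +0.158283 -1.038394 +0.756917 = -0.123195;  D = -0.088956+0.085228i
d^3_{1,1}: k∈[0..2] ⇒ +0.030899 -0.540551 +0.886554 = +0.376901;  D = +0.016168+0.376554i
d^3_{2,1}: k∈[0..1] ⇒ -0.144492 +0.631946 = +0.487455;  D = -0.379589-0.305817i
d^3_{3,1}: single k=0 term ⇒ +0.261693;  D = +0.257853-0.044668i
Y_3^{m'}(θ=2.981,φ=4.4138) and Σ D·Y over m':
  (+0.1217-0.5592i)·(+0.0013-0.0011i)  (-0.0350-0.0475i)·(+0.0213+0.0145i)  (+0.4519+0.0388i)·(-0.0589+0.1912i)  (-0.0890+0.0852i)·(-0.6897+0.0000i)  (+0.0162+0.3766i)·(+0.0589+0.1912i)  (-0.3796-0.3058i)·(+0.0213-0.0145i)  (+0.2579-0.0447i)·(-0.0013-0.0011i)
Y_3^1(R⁻¹ n̂) = -0.057156+0.046987i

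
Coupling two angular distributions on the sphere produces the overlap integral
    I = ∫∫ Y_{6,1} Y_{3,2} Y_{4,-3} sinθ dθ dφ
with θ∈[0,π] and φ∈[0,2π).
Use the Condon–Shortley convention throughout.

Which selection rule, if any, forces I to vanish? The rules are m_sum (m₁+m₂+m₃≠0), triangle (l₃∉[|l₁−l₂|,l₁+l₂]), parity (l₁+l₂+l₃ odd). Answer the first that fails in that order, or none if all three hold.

m₁+m₂+m₃ = 1 + 2 − 3 = 0  ✓
triangle: |6−3|=3 ≤ l₃=4 ≤ 6+3=9  ✓
parity: l₁+l₂+l₃ = 13 is odd  ✗

parity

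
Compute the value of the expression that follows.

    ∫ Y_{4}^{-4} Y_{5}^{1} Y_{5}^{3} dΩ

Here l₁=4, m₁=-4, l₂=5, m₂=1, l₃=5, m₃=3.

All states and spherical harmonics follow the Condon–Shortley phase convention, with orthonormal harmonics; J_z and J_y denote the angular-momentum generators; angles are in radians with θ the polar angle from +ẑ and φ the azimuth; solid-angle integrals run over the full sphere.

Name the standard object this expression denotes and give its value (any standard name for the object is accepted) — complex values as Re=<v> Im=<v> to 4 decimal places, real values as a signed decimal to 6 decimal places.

This is a Gaunt coefficient — the integral of a triple product of spherical harmonics over the sphere.
Rules hold: Σm=0, L=14 even, 1≤5≤9.
N = 9·11·11 = 1089
Δ = 4!·4!·6!/15! = 1/3153150
Racah Σ t=0..4: t=0:+1/69120 t=1:−1/1728 t=2:+1/576 t=3:−1/1728 t=4:+1/69120 = 7/11520
⇒ 3j(4 5 5; 0 0 0)² = 2/143, sgn -1
Racah Σ t=4..4: t=4:+1/27648 = 1/27648
⇒ 3j(4 5 5; -4 1 3)² = 10/429, sgn +1
4πI² = N·(3j₀)²·(3jₘ)² = 60/169
I = -1·√(0.35503/4π) = -0.16808437

Gaunt coefficient, -0.168084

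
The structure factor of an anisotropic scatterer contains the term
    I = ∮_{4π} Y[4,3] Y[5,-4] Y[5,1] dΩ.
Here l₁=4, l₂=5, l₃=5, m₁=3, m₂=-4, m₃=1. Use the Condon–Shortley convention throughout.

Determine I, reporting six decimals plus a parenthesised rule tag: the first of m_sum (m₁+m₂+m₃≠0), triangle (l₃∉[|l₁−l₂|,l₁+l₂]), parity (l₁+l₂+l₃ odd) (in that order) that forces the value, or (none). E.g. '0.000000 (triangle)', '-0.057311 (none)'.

-0.168084 (none)

m-sum 0 ✓  L=14 even ✓  1≤5≤9 ✓
Π(2lᵢ+1) = 9×11×11 = 1089
triangle coeff Δ(4,5,5) = 1/3153150
Σ_t [0,4]: t=0:+1/69120 t=1:−1/1728 t=2:+1/576 t=3:−1/1728 t=4:+1/69120 = 7/11520
(3j)²=2/143 [(4 5 5; 0 0 0)], sign=-1
Σ_t [0,1]: t=0:+1/17280 t=1:−1/103680 = 1/20736
(3j)²=10/429 [(4 5 5; 3 -4 1)], sign=+1
⇒ 4πI² = 60/169
I = (-1)√(60/169/(4π)) = -0.16808437
No selection rule forces the value: the integral is nonzero (none).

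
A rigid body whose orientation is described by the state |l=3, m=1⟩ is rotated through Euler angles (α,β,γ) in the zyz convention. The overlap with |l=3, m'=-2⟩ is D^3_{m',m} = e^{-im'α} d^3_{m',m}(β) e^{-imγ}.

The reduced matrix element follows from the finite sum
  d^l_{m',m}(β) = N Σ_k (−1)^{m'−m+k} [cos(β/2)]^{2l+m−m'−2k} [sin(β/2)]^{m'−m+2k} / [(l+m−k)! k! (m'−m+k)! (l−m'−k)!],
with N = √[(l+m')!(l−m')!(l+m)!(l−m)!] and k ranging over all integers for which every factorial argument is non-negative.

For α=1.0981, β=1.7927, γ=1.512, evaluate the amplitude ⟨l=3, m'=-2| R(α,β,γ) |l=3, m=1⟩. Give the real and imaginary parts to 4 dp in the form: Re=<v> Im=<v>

Re=0.1239 Im=0.1010

Split into d^3_{-2,1}(β=1.7927) × two z-phases.
With c≡cos(β/2)=0.624465 and s≡sin(β/2)=0.781053, N=[1·120·24·2]^{1/2}=75.894664
The bounds max(0,m−m')=3 and min(l+m,l−m')=4 give 2 terms
  k=3: (−1)^0·75.8947/(12)·0.6245^3·0.7811^3 = +0.733830
  k=4: (−1)^1·75.8947/(24)·0.6245^1·0.7811^5 = -0.573998
d^3_{-2,1}(1.7927) = +0.733830 -0.573998 = +0.159832
D = (-0.585425+0.810727i)·(+0.159832)·(+0.058762-0.998272i) = +0.123858+0.101023i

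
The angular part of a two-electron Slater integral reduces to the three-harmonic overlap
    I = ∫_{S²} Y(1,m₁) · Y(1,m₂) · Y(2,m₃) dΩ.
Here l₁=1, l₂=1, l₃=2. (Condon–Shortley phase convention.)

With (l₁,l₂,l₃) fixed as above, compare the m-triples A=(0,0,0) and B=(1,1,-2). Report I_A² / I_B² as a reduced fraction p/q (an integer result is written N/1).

Shared (l₁,l₂,l₃)=(1,1,2): N and (l;000)² cancel in I_A²/I_B².
A: Δ = 0!·2!·2!/5! = 1/30; Racah Σ t=0..0: t=0:+1/1 = 1/1; ⇒ 3j(1 1 2; 0 0 0)² = 2/15, sgn +1
B: Δ = 0!·2!·2!/5! = 1/30; Racah Σ t=0..0: t=0:+1/4 = 1/4; ⇒ 3j(1 1 2; 1 1 -2)² = 1/5, sgn +1
I_A²/I_B² = (2/15)/(1/5) = 2/3

2/3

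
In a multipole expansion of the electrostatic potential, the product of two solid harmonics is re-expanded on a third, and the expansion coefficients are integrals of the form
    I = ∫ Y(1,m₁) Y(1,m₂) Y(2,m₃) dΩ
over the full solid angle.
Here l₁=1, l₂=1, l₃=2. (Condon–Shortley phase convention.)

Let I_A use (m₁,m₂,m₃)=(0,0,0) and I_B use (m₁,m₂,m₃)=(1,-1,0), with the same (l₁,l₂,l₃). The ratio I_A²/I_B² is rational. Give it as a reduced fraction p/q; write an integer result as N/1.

Same 1,1,2: normalisation and zero-m 3j drop out of the ratio.
A: Δ: 0! 2! 2! / 5! → 1/30; sum: t=0:+1/1 = 1/1; 3j²(1 1 2; 0 0 0) = Δ·Π!·Σ² = 2/15  (sign +1)
B: Δ: 0! 2! 2! / 5! → 1/30; sum: t=0:+1/4 = 1/4; 3j²(1 1 2; 1 -1 0) = Δ·Π!·Σ² = 1/30  (sign +1)
I_A²/I_B² = (2/15)/(1/30) = 4/1

4/1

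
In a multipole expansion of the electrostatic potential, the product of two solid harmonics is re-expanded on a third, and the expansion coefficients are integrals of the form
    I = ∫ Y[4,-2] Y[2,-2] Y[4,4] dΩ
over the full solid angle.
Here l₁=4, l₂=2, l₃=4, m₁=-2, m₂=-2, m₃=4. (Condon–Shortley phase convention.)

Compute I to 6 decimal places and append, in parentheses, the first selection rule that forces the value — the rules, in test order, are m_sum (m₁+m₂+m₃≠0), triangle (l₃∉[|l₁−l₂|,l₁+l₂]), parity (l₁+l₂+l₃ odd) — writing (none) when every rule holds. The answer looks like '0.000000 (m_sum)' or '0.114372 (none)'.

Rules hold: Σm=0, L=10 even, 2≤4≤6.
N = 9·5·9 = 405
Δ = 2!·6!·2!/11! = 1/13860
Racah Σ t=0..2: t=0:+1/192 t=1:−1/36 t=2:+1/192 = -5/288
⇒ 3j(4 2 4; 0 0 0)² = 20/693, sgn -1
Racah Σ t=0..0: t=0:+1/2880 = 1/2880
⇒ 3j(4 2 4; -2 -2 4)² = 2/165, sgn +1
4πI² = N·(3j₀)²·(3jₘ)² = 120/847
I = -1·√(0.141677/4π) = -0.10618031
No selection rule forces the value: the integral is nonzero (none).

-0.106180 (none)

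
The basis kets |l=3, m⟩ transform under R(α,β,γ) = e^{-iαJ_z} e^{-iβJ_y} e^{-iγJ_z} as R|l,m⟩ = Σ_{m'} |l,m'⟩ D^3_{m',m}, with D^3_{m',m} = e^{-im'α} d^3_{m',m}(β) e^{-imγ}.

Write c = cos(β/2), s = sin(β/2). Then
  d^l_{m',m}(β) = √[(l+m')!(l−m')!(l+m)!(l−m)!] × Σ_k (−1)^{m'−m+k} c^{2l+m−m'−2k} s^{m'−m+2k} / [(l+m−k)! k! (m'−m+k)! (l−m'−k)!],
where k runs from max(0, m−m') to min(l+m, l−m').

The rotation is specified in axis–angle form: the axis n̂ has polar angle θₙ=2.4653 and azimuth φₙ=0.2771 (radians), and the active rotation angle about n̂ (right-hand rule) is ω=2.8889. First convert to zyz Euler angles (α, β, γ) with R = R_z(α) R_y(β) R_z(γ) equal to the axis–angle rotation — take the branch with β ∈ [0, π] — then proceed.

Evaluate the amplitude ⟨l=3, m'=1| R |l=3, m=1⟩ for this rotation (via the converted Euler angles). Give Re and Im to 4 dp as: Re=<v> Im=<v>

Axis–angle → zyz. n̂ = (sinθₙcosφₙ, sinθₙsinφₙ, cosθₙ) = (+0.602029, +0.171227, -0.779899), ω = 2.8889.
R = I cosω + sinω [n̂]ₓ + (1−cosω) n̂n̂ᵀ gives
  R = [-0.254874, +0.397878, -0.881324; +0.007910, -0.910536, -0.413354; -0.966942, -0.112325, +0.228925]
β = atan2(√(R₁₃²+R₂₃²), R₃₃) = 1.339824; α = atan2(R₂₃, R₁₃) mod 2π = 3.580146; γ = atan2(R₃₂, −R₃₁) mod 2π = 6.167539
Split into d^3_{1,1}(β=1.3398) × two z-phases.
With c≡cos(β/2)=0.783876 and s≡sin(β/2)=0.620917, N=[24·2·24·2]^{1/2}=48.000000
k: max(0,(1)−(1))=0 … min(3+(1),3−(1))=2
  k=0: (−1)^0·48.0000/(48)·0.7839^6·0.6209^0 = +0.231999
  k=1: (−1)^1·48.0000/(6)·0.7839^4·0.6209^2 = -1.164521
  k=2: (−1)^2·48.0000/(8)·0.7839^2·0.6209^4 = +0.548000
d^3_{1,1}(1.3398) = +0.231999 -1.164521 +0.548000 = -0.384523
Attach z-rotation phases: D = e^{-i(1)(3.5801)}·(-0.384523)·e^{-i(1)(6.1675)} = +0.364649-0.122018i

Re=0.3646 Im=-0.1220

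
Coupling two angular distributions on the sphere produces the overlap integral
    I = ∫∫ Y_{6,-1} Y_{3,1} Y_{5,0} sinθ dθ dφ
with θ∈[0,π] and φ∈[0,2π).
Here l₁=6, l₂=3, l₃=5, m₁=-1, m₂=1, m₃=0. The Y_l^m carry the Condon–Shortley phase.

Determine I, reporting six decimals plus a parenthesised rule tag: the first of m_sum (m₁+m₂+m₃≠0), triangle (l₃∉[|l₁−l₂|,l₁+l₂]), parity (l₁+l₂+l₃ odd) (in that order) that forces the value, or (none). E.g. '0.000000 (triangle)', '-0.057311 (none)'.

Checks pass: Σm=0; 14 even; l₃=5∈[3,9].
(2·6+1)(2·3+1)(2·5+1) = 1001
Δ: 4! 8! 2! / 15! → 1/675675
sum: t=1:−1/8640 t=2:+1/2304 t=3:−1/8640 = 7/34560
3j²(6 3 5; 0 0 0) = Δ·Π!·Σ² = 7/429  (sign -1)
sum: t=2:+1/5760 t=3:−1/3456 t=4:+1/34560 = -1/11520
3j²(6 3 5; -1 1 0) = Δ·Π!·Σ² = 2/429  (sign +1)
combine: 4πI² = 1001·7/429·2/429 = 98/1287
take √, sign -1: I = -0.07784287
No selection rule forces the value: the integral is nonzero (none).

-0.077843 (none)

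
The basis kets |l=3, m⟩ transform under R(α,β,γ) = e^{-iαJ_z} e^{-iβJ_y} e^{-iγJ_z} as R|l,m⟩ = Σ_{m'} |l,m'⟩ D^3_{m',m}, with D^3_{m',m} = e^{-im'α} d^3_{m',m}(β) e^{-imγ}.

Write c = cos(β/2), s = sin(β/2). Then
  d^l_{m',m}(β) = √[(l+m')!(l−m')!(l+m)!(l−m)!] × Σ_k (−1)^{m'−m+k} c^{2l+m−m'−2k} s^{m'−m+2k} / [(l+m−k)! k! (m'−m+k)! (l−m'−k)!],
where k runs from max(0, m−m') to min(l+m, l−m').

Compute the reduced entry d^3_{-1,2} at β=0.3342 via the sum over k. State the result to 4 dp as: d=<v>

d^3_{-1,2}(β=0.3342) via the finite sum:
c=cos(0.334200/2)=0.986071, s=sin(0.334200/2)=0.166323; N=√[2·24·120·1]=75.894664
k∈{3,4} keeps every argument non-negative
  k=3: (−1)^0·75.8947/(12)·0.9861^3·0.1663^3 = +0.027901
  k=4: (−1)^1·75.8947/(24)·0.9861^1·0.1663^5 = -0.000397
d^3_{-1,2}(0.3342) = +0.027901 -0.000397 = +0.027504

d=0.0275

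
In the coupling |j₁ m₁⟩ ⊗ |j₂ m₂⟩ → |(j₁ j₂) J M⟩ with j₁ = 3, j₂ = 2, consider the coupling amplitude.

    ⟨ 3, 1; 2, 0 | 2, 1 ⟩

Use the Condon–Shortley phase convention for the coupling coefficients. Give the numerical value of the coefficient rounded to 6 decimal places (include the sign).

−√(1/7) = -0.377964

triangle: 3!·3!·1!/8! = 36/40320
(j±m)!: 4!·2!·2!·2!·3!·1! = 1152
prefactor² = (2J+1)·Δ·N² = 36/7
  k=1: −1/(1!·2!·1!·1!·2!·0!) = -1/4
  k=2: +1/(2!·1!·0!·0!·3!·1!) = 1/12
Σ = -1/6  ⇒  CG² = 36/7·(-1/6)² = 1/7
CG = −√(1/7) = -0.377964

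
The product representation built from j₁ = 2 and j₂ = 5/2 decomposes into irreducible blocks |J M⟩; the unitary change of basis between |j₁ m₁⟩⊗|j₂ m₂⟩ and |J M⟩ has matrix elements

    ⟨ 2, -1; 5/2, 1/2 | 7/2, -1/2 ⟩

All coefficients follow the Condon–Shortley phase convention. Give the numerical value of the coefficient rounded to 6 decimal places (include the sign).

-0.557773  (= −√(14/45))

j₁+j₂−J=1  J+j₁−j₂=3  J−j₁+j₂=4  j₁+j₂+J+1=9
(j₁±m₁, j₂±m₂, J±M) = (1,3,3,2,3,4)
P² = 1152/35
sum k=0..1:
  [0] +1/36 = 1/36
  [1] −1/8 = -1/8
S = -7/72
C² = P²·S² = 14/45 ; C = -0.557773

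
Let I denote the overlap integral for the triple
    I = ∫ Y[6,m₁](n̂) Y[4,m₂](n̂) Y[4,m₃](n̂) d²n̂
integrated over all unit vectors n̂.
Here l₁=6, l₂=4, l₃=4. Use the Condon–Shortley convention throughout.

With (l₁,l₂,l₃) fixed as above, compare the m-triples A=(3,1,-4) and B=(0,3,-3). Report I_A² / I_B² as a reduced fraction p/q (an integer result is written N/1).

l's match ⇒ only the (l;m) 3-j factors differ between A and B.
A: triangle coeff Δ(6,4,4) = 1/1261260; Σ_t [3,3]: t=3:−1/51840 = -1/51840; (3j)²=8/429 [(6 4 4; 3 1 -4)], sign=-1
B: triangle coeff Δ(6,4,4) = 1/1261260; Σ_t [5,6]: t=5:−1/28800 t=6:+1/518400 = -17/518400; (3j)²=289/25740 [(6 4 4; 0 3 -3)], sign=+1
I_A²/I_B² = (8/429)/(289/25740) = 480/289

480/289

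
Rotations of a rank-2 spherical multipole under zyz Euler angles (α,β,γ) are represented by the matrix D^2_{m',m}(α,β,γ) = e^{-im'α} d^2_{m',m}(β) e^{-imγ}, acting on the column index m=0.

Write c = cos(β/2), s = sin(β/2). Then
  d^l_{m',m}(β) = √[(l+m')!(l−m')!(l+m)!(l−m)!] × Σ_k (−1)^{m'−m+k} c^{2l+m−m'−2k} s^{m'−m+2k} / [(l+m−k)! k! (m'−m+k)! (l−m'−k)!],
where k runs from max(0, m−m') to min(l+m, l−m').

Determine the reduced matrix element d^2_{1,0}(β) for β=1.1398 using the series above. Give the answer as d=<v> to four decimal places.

d=-0.4649

d^2_{1,0}(β=1.1398) via the finite sum:
With c≡cos(β/2)=0.841955 and s≡sin(β/2)=0.539548, N=[6·1·2·2]^{1/2}=4.898979
k∈{0,1} keeps every argument non-negative
  k=0: (−1)^1·4.8990/(2)·0.8420^3·0.5395^1 = -0.788810
  k=1: (−1)^2·4.8990/(2)·0.8420^1·0.5395^3 = +0.323932
d^2_{1,0}(1.1398) = -0.788810 +0.323932 = -0.464877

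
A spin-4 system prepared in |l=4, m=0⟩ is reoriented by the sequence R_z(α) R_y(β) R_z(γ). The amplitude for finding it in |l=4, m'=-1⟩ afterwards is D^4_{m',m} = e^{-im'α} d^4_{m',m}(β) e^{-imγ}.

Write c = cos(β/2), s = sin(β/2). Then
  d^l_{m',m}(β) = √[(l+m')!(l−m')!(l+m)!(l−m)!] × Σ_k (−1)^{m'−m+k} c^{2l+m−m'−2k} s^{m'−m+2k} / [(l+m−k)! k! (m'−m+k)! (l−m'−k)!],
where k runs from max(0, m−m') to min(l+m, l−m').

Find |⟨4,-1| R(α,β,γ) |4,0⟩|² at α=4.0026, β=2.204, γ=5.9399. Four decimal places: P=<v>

D^4_{-1,0}(4.0026,2.2040,5.9399) = e^{-i·-1·4.0026}·d^4_{-1,0}(2.2040)·e^{-i·0·5.9399}. Compute d first:
Half-angle: c=0.451813, s=0.892113. N=√(6·120·24·24)=643.987578
k: max(0,(0)−(-1))=1 … min(4+(0),4−(-1))=4
  k=1: (−1)^0·643.9876/(144)·0.4518^7·0.8921^1 = +0.015334
  k=2: (−1)^1·643.9876/(24)·0.4518^5·0.8921^3 = -0.358689
  k=3: (−1)^2·643.9876/(24)·0.4518^3·0.8921^5 = +1.398430
  k=4: (−1)^3·643.9876/(144)·0.4518^1·0.8921^7 = -0.908682
d^4_{-1,0}(2.2040) = +0.015334 -0.358689 +1.398430 -0.908682 = +0.146392
|D^4_{-1,0}|² = |d^4_{-1,0}(β)|² = (+0.146392)² = 0.021431 (the z-rotation phases have unit modulus)

P=0.0214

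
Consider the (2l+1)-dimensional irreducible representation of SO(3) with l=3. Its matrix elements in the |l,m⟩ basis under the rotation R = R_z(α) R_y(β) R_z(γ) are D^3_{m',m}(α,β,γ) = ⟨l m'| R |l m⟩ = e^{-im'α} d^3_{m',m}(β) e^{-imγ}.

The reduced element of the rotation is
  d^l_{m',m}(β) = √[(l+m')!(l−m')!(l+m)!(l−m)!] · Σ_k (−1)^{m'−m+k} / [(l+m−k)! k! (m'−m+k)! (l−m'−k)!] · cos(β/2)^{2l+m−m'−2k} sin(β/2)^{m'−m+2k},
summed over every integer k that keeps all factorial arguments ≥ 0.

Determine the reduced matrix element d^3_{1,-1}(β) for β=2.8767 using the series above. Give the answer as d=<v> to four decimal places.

d^3_{1,-1}(β=2.8767) via the finite sum:
c=cos(2.876700/2)=0.132059, s=sin(2.876700/2)=0.991242; N=√[24·2·2·24]=48.000000
Admissible k: 0..2 (factorial args all ≥0)
  k=0: (−1)^2·48.0000/(8)·0.1321^4·0.9912^2 = +0.001793
  k=1: (−1)^3·48.0000/(6)·0.1321^2·0.9912^4 = -0.134694
  k=2: (−1)^4·48.0000/(48)·0.1321^0·0.9912^6 = +0.948588
d^3_{1,-1}(2.8767) = +0.001793 -0.134694 +0.948588 = +0.815687

d=0.8157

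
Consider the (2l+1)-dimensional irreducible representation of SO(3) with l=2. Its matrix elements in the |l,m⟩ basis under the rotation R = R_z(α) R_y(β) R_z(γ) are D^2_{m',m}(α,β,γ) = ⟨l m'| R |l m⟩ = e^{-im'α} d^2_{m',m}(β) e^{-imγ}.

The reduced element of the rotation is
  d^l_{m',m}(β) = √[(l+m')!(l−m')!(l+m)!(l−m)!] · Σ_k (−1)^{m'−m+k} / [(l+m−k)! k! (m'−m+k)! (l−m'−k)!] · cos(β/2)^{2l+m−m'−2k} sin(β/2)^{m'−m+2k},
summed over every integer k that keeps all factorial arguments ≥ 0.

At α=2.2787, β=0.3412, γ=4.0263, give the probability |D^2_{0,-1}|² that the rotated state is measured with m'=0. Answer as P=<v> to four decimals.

D^2_{0,-1}(2.2787,0.3412,4.0263) = e^{-i·0·2.2787}·d^2_{0,-1}(0.3412)·e^{-i·-1·4.0263}. Compute d first:
c=cos(0.341200/2)=0.985483, s=sin(0.341200/2)=0.169774; N=√[2·2·1·6]=4.898979
The bounds max(0,m−m')=0 and min(l+m,l−m')=1 give 2 terms
  k=0: (−1)^1·4.8990/(2)·0.9855^3·0.1698^1 = -0.398010
  k=1: (−1)^2·4.8990/(2)·0.9855^1·0.1698^3 = +0.011812
d^2_{0,-1}(0.3412) = -0.398010 +0.011812 = -0.386197
|D^2_{0,-1}|² = |d^2_{0,-1}(β)|² = (-0.386197)² = 0.149148 (the z-rotation phases have unit modulus)

P=0.1491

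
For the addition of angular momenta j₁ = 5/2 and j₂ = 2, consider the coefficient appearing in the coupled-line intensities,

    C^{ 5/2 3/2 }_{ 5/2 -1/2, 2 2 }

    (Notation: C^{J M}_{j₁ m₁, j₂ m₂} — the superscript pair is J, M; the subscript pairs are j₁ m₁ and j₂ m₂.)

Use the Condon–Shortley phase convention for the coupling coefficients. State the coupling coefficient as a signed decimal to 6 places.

+0.621059

triangle: 2!·3!·2!/8! = 24/40320
(j±m)!: 2!·3!·4!·0!·4!·1! = 6912
prefactor² = (2J+1)·Δ·N² = 864/35
  k=2: +1/(2!·0!·1!·2!·2!·0!) = 1/8
Σ = 1/8  ⇒  CG² = 864/35·(1/8)² = 27/70
CG = +√(27/70) = +0.621059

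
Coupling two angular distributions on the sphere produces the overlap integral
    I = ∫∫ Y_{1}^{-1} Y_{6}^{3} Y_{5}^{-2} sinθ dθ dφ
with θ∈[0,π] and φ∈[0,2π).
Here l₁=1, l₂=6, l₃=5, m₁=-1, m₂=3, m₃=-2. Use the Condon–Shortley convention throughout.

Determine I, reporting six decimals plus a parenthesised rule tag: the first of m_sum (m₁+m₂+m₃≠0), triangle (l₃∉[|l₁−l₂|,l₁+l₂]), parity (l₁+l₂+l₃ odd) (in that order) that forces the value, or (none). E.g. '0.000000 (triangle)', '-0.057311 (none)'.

-0.245154 (none)

Rules hold: Σm=0, L=12 even, 5≤5≤7.
N = 3·13·11 = 429
Δ = 2!·0!·10!/13! = 1/858
Racah Σ t=1..1: t=1:−1/14400 = -1/14400
⇒ 3j(1 6 5; 0 0 0)² = 6/143, sgn +1
Racah Σ t=2..2: t=2:+1/60480 = 1/60480
⇒ 3j(1 6 5; -1 3 -2)² = 6/143, sgn -1
4πI² = N·(3j₀)²·(3jₘ)² = 108/143
I = -1·√(0.755245/4π) = -0.24515397
No selection rule forces the value: the integral is nonzero (none).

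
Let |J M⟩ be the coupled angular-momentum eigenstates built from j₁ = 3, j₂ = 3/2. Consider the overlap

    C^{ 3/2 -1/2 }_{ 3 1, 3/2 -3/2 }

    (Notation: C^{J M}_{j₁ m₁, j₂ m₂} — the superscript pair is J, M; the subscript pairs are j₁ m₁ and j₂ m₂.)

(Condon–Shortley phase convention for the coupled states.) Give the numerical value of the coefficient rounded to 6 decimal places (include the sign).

+0.338062

j₁+j₂−J=3  J+j₁−j₂=3  J−j₁+j₂=0  j₁+j₂+J+1=7
(j₁±m₁, j₂±m₂, J±M) = (4,2,0,3,1,2)
P² = 576/35
sum k=0..0:
  [0] +1/12 = 1/12
S = 1/12
C² = P²·S² = 4/35 ; C = +0.338062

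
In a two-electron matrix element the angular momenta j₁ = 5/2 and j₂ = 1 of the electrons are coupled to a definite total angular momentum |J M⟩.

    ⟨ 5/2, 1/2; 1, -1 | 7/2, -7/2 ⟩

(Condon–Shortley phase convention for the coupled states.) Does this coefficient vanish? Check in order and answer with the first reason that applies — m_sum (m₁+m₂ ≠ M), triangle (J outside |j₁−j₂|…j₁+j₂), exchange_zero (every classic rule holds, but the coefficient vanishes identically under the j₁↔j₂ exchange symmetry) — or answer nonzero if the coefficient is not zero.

m_sum

m-sum: m₁+m₂ = 1/2+(-1) = -1/2, M = -7/2  ✗ ⇒ coefficient is 0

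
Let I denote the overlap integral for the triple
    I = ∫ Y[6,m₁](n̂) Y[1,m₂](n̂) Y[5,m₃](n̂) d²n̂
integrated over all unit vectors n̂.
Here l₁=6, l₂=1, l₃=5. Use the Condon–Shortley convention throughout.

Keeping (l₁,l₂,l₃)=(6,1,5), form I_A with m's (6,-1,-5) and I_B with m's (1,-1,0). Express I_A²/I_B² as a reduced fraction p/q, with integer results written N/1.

Same 6,1,5: normalisation and zero-m 3j drop out of the ratio.
A: Δ: 2! 10! 0! / 13! → 1/858; sum: t=0:+1/7257600 = 1/7257600; 3j²(6 1 5; 6 -1 -5) = Δ·Π!·Σ² = 1/13  (sign +1)
B: Δ: 2! 10! 0! / 13! → 1/858; sum: t=0:+1/28800 = 1/28800; 3j²(6 1 5; 1 -1 0) = Δ·Π!·Σ² = 7/286  (sign -1)
I_A²/I_B² = (1/13)/(7/286) = 22/7

22/7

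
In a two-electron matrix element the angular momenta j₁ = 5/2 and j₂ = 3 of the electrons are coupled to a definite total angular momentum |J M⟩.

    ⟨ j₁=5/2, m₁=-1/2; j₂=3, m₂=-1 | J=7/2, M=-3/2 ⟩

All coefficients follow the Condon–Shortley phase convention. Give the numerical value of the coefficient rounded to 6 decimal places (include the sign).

−√(5/21) = -0.487950

√[8·2!3!4!/10! · 2!3!2!4!2!5!] = √(3072/35)
  +(−1)^0/∏(0,2,3,2,0,2)! = 1/48  (running 1/48)
  +(−1)^1/∏(1,1,2,1,1,3)! = -1/12  (running -1/16)
  +(−1)^2/∏(2,0,1,0,2,4)! = 1/96  (running -5/96)
⟨..|..⟩ = √(3072/35)·(-5/96) = -0.487950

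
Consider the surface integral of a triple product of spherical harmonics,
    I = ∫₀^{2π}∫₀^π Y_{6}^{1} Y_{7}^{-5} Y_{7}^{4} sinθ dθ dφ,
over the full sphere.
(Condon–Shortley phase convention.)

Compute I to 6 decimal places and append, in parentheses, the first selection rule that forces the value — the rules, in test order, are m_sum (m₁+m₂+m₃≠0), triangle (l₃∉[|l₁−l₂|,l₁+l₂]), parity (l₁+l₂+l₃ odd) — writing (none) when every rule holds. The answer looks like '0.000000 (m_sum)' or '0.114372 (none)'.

m-sum 0 ✓  L=20 even ✓  1≤7≤13 ✓
Π(2lᵢ+1) = 13×15×15 = 2925
triangle coeff Δ(6,7,7) = 1/2444321880
Σ_t [0,6]: t=0:+1/2612736000 t=1:−1/20736000 t=2:+1/1658880 t=3:−1/746496 t=4:+1/1658880 t=5:−1/20736000 t=6:+1/2612736000 = -1/4354560
(3j)²=1000/138567 [(6 7 7; 0 0 0)], sign=+1
Σ_t [0,2]: t=0:+1/124416000 t=1:−1/29030400 t=2:+1/69672960 = -1/82944000
(3j)²=693/83980 [(6 7 7; 1 -5 4)], sign=+1
⇒ 4πI² = 236250/1356277
I = (+1)√(236250/1356277/(4π)) = 0.11773532
No selection rule forces the value: the integral is nonzero (none).

0.117735 (none)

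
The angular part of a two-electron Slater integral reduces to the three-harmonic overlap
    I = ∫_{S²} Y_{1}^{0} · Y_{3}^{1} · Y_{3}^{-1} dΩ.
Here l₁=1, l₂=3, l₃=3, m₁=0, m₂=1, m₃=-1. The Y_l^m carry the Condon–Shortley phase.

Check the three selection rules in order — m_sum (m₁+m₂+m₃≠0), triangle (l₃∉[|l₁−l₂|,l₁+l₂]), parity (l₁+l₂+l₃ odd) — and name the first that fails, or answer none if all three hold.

Σmᵢ = 0  ✓
l₃∈[|l₁−l₂|,l₁+l₂]=[2,4], have l₃=3  ✓
Σlᵢ = 7 ⇒ odd  ✗

parity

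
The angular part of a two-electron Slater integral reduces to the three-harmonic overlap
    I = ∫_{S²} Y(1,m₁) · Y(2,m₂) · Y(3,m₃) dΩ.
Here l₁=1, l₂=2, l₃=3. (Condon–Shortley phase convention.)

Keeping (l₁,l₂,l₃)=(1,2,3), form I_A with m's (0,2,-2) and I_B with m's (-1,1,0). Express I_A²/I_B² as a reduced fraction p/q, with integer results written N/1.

Shared (l₁,l₂,l₃)=(1,2,3): N and (l;000)² cancel in I_A²/I_B².
A: Δ = 0!·2!·4!/7! = 1/105; Racah Σ t=0..0: t=0:+1/24 = 1/24; ⇒ 3j(1 2 3; 0 2 -2)² = 1/21, sgn -1
B: Δ = 0!·2!·4!/7! = 1/105; Racah Σ t=0..0: t=0:+1/12 = 1/12; ⇒ 3j(1 2 3; -1 1 0)² = 1/35, sgn -1
I_A²/I_B² = (1/21)/(1/35) = 5/3

5/3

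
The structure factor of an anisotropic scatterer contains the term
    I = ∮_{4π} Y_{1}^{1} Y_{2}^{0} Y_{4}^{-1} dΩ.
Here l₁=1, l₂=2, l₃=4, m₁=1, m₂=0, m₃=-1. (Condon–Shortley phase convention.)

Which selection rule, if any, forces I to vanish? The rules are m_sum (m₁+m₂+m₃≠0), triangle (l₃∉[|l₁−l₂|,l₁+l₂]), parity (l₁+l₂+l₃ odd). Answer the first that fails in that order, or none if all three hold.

m₁+m₂+m₃ = 1 + 0 − 1 = 0  ✓
triangle: need |l₁−l₂| ≤ l₃ ≤ l₁+l₂ = [1,3]; l₃=4 is outside  ✗
parity: l₁+l₂+l₃ = 7 is odd

triangle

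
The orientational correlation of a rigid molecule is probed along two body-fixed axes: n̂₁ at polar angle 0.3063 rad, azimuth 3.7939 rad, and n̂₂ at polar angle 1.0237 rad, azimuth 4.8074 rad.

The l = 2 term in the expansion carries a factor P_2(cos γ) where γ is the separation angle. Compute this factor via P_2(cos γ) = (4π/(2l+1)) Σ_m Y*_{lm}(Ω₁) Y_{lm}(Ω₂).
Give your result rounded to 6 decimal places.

0.099511

Summing Y*_{l m}(θ₁,φ₁)·Y_{l m}(θ₂,φ₂) over m ∈ [−2, 2]; prefactor 4π/(2·2+1) = 2.513274:
  [-2]  conj(Y_{2,-2})(Ω₁) = +0.009239+0.033884i ; Y_{2,-2}(Ω₂) = -0.276670+0.053215i ; Δ = -0.004359-0.008883i
  [-1]  conj(Y_{2,-1})(Ω₁) = -0.176505-0.134823i ; Y_{2,-1}(Ω₂) = +0.032561+0.341679i ; Δ = +0.040319-0.064698i
  [+0]  conj(Y_{2,0})(Ω₁) = +0.544755-0.000000i ; Y_{2,0}(Ω₂) = -0.059340+0.000000i ; Δ = -0.032326+0.000000i
  [+1]  conj(Y_{2,1})(Ω₁) = +0.176505-0.134823i ; Y_{2,1}(Ω₂) = -0.032561+0.341679i ; Δ = +0.040319+0.064698i
  [+2]  conj(Y_{2,2})(Ω₁) = +0.009239-0.033884i ; Y_{2,2}(Ω₂) = -0.276670-0.053215i ; Δ = -0.004359+0.008883i
Σ over m = +0.039594+0.000000i; ×(4π/5) → +0.099511+0.000000i. Real part: 0.099511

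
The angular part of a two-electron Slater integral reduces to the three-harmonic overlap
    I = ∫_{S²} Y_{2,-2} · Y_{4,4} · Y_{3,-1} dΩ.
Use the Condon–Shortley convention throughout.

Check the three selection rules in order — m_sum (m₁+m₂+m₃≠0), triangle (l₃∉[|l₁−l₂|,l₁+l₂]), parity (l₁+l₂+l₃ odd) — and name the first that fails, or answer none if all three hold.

m_sum

Σmᵢ = 1  ✗
l₃∈[|l₁−l₂|,l₁+l₂]=[2,6], have l₃=3
Σlᵢ = 9 ⇒ odd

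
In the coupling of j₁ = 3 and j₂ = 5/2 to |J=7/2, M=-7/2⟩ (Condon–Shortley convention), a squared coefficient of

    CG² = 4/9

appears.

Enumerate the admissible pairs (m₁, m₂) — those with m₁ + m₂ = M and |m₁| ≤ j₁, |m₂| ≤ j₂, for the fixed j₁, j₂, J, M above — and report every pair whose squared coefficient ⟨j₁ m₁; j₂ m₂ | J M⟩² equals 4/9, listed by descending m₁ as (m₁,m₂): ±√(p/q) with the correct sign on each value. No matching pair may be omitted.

Admissible pairs with m₁+m₂ = M = -7/2: (-3,-1/2), (-2,-3/2), (-1,-5/2)
  (m₁,m₂)=(-1,-5/2): CG² = 2/9, CG = +√(2/9)
  (m₁,m₂)=(-2,-3/2): CG² = 4/9, CG = −√(4/9)   ← matches the target
  (m₁,m₂)=(-3,-1/2): CG² = 1/3, CG = +√(1/3)
Pairs with CG² = 4/9: (-2,-3/2): −√(4/9)

(-2,-3/2): −√(4/9)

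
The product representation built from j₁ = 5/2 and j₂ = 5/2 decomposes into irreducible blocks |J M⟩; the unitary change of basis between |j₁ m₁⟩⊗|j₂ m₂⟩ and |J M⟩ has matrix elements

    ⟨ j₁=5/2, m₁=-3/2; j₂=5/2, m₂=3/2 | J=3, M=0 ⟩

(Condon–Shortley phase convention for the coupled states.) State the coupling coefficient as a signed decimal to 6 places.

+0.521749

j₁+j₂−J=2  J+j₁−j₂=3  J−j₁+j₂=3  j₁+j₂+J+1=9
(j₁±m₁, j₂±m₂, J±M) = (1,4,4,1,3,3)
P² = 144/5
sum k=1..2:
  [1] −1/36 = -1/36
  [2] +1/8 = 1/8
S = 7/72
C² = P²·S² = 49/180 ; C = +0.521749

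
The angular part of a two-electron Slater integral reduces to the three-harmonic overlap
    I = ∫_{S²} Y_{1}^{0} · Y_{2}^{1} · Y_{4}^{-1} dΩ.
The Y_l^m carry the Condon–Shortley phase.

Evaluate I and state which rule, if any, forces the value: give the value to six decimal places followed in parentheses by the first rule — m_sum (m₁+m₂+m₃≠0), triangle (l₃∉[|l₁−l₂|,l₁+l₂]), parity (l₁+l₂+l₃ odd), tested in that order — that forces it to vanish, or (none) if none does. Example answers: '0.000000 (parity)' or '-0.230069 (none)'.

0.000000 (triangle)

|1−2|≤4≤1+2 violated ⇒ I = 0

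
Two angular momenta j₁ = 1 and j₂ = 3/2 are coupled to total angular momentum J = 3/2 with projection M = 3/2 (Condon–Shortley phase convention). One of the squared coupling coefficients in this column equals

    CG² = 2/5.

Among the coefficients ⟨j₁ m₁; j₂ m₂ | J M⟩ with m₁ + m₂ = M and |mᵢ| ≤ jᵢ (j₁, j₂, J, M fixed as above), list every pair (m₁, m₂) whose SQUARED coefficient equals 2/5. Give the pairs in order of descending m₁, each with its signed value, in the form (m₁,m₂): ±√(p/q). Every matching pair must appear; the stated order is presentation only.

Admissible pairs with m₁+m₂ = M = 3/2: (0,3/2), (1,1/2)
  (m₁,m₂)=(1,1/2): CG² = 2/5, CG = +√(2/5)   ← matches the target
  (m₁,m₂)=(0,3/2): CG² = 3/5, CG = −√(3/5)
Pairs with CG² = 2/5: (1,1/2): +√(2/5)

(1,1/2): +√(2/5)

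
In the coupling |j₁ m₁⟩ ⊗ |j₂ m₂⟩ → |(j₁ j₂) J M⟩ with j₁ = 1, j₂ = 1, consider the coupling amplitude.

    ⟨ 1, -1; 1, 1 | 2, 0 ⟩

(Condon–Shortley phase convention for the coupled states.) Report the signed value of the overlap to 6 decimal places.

triangle: 0!*2!*2!/5! = 4/120
(j±m)!: 0!*2!*2!*0!*2!*2! = 16
prefactor² = (2J+1)*Δ*N² = 8/3
  k=0: +1/(0!*0!*2!*2!*0!*0!) = 1/4
Σ = 1/4  ⇒  CG² = 8/3*(1/4)² = 1/6
CG = +√(1/6) = +0.408248

+√(1/6) ≈ +0.408248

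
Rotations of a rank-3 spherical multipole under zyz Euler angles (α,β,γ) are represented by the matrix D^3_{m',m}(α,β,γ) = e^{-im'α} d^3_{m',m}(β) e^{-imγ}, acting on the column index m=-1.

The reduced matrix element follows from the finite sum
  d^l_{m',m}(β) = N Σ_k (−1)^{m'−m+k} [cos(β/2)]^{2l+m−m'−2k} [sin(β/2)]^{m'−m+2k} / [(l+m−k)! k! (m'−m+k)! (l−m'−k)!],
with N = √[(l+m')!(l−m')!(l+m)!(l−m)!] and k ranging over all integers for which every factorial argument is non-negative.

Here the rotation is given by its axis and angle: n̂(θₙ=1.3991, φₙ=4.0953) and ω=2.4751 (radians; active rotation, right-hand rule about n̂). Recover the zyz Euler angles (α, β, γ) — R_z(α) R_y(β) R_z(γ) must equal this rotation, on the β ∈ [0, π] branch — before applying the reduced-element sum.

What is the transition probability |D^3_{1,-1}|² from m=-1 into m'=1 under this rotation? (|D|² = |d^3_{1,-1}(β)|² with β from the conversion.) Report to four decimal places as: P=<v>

P=0.0032

Axis–angle → zyz. n̂ = (sinθₙcosφₙ, sinθₙsinφₙ, cosθₙ) = (-0.570155, -0.803575, +0.170854), ω = 2.4751.
R = I cosω + sinω [n̂]ₓ + (1−cosω) n̂n̂ᵀ gives
  R = [-0.205409, +0.712648, -0.670776; +0.923903, +0.367279, +0.107282; +0.322817, -0.597695, -0.733860]
β = atan2(√(R₁₃²+R₂₃²), R₃₃) = 2.394783; α = atan2(R₂₃, R₁₃) mod 2π = 2.982998; γ = atan2(R₃₂, −R₃₁) mod 2π = 4.217176
First d^3_{1,-1}(β=2.3948), then the phase factors e^{-i(1)α} and e^{-i(-1)γ}:
c=cos(2.394783/2)=0.364788, s=sin(2.394783/2)=0.931091; N=√[24·2·2·24]=48.000000
The bounds max(0,m−m')=0 and min(l+m,l−m')=2 give 3 terms
  k=0: (−1)^2·48.0000/(8)·0.3648^4·0.9311^2 = +0.092108
  k=1: (−1)^3·48.0000/(6)·0.3648^2·0.9311^4 = -0.800089
  k=2: (−1)^4·48.0000/(48)·0.3648^0·0.9311^6 = +0.651556
d^3_{1,-1}(2.3948) = +0.092108 -0.800089 +0.651556 = -0.056425
|D^3_{1,-1}|² = |d^3_{1,-1}(β)|² = (-0.056425)² = 0.003184 (the z-rotation phases have unit modulus)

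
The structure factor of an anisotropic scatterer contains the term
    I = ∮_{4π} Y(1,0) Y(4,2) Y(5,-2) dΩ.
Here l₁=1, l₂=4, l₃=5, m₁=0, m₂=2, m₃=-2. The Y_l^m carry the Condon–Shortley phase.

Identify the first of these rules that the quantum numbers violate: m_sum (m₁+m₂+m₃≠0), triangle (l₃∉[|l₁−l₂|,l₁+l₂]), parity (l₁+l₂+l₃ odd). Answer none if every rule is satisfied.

azimuthal sum: 0 + 2 − 2 = 0  ✓
3 ≤ 5 ≤ 5 (triangle on l)  ✓
L = 1 + 4 + 5 = 10 (even)  ✓

none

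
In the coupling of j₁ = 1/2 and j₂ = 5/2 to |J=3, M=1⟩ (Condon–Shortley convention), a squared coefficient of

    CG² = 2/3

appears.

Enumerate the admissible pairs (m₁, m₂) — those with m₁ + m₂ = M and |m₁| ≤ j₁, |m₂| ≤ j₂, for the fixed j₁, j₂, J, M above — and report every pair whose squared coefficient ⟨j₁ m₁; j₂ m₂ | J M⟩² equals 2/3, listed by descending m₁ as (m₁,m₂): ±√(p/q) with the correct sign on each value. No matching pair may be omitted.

Admissible pairs with m₁+m₂ = M = 1: (-1/2,3/2), (1/2,1/2)
  (m₁,m₂)=(1/2,1/2): CG² = 2/3, CG = +√(2/3)   ← matches the target
  (m₁,m₂)=(-1/2,3/2): CG² = 1/3, CG = +√(1/3)
Pairs with CG² = 2/3: (1/2,1/2): +√(2/3)

(1/2,1/2): +√(2/3)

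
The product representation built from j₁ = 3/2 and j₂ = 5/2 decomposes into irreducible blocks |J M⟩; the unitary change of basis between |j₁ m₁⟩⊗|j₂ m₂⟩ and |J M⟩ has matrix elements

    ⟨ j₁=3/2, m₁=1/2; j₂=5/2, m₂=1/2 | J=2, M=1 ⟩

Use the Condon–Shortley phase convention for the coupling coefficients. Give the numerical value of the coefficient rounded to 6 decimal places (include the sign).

triangle: 2!×1!×3!/7! = 12/5040
(j±m)!: 2!×1!×3!×2!×3!×1! = 144
prefactor² = (2J+1)×Δ×N² = 12/7
  k=0: +1/(0!×2!×1!×3!×0!×0!) = 1/12
  k=1: −1/(1!×1!×0!×2!×1!×1!) = -1/2
Σ = -5/12  ⇒  CG² = 12/7×(-5/12)² = 25/84
CG = −√(25/84) = -0.545545

−√(25/84) ≈ -0.545545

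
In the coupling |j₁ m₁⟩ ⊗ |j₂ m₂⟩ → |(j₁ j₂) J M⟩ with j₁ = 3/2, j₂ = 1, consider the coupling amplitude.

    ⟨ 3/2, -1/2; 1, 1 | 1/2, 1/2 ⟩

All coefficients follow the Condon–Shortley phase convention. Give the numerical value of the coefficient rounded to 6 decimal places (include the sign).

+√(1/6) ≈ +0.408248

j₁+j₂−J=2  J+j₁−j₂=1  J−j₁+j₂=0  j₁+j₂+J+1=4
(j₁±m₁, j₂±m₂, J±M) = (1,2,2,0,1,0)
P² = 2/3
sum k=2..2:
  [2] +1/2 = 1/2
S = 1/2
C² = P²·S² = 1/6 ; C = +0.408248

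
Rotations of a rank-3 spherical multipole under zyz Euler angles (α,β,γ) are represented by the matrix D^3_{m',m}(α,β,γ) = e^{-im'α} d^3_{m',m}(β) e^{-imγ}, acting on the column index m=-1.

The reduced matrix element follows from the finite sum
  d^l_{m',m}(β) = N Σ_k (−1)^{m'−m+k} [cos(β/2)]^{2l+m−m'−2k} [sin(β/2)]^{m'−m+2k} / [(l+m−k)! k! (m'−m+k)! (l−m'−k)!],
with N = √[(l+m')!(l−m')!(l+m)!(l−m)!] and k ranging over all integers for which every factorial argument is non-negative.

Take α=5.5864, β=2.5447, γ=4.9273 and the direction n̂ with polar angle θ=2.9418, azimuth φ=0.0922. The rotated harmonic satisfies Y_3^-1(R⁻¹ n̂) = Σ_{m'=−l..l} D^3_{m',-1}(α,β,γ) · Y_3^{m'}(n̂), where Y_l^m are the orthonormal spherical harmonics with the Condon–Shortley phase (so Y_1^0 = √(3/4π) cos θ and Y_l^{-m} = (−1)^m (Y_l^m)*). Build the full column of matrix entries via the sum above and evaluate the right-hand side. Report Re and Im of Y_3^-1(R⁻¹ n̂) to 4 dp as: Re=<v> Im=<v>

Re=-0.0427 Im=-0.4346

Need the full column D^3_{m',-1} for m'=−3..3 at α=5.5864, β=2.5447, γ=4.9273.
cos(β/2)=0.294036, sin(β/2)=0.955794
d^3_{-3,-1}: single k=2 term ⇒ +0.026447;  D = -0.025229+0.007933i
d^3_{-2,-1}: k∈[1..2] ⇒ +0.006643 -0.140386 = -0.133743;  D = +0.123591+0.051112i
d^3_{-1,-1}: k∈[0..2] ⇒ +0.000646 -0.054628 +0.432921 = +0.378939;  D = -0.175616-0.335789i
d^3_{0,-1}: k∈[0..2] ⇒ -0.007277 +0.230677 -0.812481 = -0.589080;  D = -0.125628+0.575529i
d^3_{1,-1}: k∈[0..2] ⇒ +0.040971 -0.577229 +0.762407 = +0.226150;  D = +0.178782-0.138496i
d^3_{2,-1}: k∈[0..1] ⇒ -0.140386 +0.741690 = +0.601304;  D = +0.600877+0.022655i
d^3_{3,-1}: single k=0 term ⇒ +0.279450;  D = +0.207403+0.187286i
Y_3^{m'}(θ=2.9418,φ=0.0922) and Σ D·Y over m':
  (-0.0252+0.0079i)·(+0.0031-0.0009i)  (+0.1236+0.0511i)·(-0.0388+0.0072i)  (-0.1756-0.3358i)·(+0.2429-0.0225i)  (-0.1256+0.5755i)·(-0.6595+0.0000i)  (+0.1788-0.1385i)·(-0.2429-0.0225i)  (+0.6009+0.0227i)·(-0.0388-0.0072i)  (+0.2074+0.1873i)·(-0.0031-0.0009i)
Y_3^-1(R⁻¹ n̂) = -0.042745-0.434577i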